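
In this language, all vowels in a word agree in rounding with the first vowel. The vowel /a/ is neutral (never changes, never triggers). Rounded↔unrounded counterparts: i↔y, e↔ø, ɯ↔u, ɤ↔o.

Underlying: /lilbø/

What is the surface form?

/ø/ harmonizes with /i/ ([-round]) → [e]

[lilbe]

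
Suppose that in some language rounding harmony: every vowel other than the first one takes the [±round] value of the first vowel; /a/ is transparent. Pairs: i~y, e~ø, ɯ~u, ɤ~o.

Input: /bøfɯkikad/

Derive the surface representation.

[bøfukykad]

/ɯ/ harmonizes with /ø/ ([+round]) → [u]
/i/ harmonizes with /ø/ ([+round]) → [y]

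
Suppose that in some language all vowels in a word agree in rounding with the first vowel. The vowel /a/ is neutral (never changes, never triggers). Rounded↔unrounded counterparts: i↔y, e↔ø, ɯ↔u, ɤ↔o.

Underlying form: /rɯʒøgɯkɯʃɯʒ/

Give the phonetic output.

/ø/ harmonizes with /ɯ/ ([-round]) → [e]

[rɯʒegɯkɯʃɯʒ]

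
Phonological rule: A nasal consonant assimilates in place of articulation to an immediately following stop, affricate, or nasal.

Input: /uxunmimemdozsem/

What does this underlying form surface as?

[uxummimendozsem]

/n/ before /m/ (labial) → [m]
/m/ before /d/ (alveolar) → [n]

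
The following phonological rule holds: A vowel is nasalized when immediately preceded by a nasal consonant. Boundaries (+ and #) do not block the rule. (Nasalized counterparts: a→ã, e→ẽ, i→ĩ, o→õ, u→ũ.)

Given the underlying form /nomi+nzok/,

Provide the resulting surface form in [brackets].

/o/ after nasal /n/ → [õ]
/i/ after nasal /m/ → [ĩ]

[nõmĩ+nzok]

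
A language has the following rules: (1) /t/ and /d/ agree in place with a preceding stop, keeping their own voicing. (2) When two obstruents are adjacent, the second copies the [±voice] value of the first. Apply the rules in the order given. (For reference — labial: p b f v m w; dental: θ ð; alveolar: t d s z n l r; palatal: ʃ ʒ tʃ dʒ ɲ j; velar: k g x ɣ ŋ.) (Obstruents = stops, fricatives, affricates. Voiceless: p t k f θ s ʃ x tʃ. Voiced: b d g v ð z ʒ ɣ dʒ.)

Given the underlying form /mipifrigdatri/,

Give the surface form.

[mipifriggatri]

Rule 1: /d/ after /g/ (velar) → [g]
After rule 1: mipifriggatri
Rule 2: no segment meets the rule's conditions; no change.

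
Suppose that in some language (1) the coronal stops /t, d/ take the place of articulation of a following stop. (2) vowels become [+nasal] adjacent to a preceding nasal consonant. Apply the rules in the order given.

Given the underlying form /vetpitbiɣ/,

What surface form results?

Rule 1: /t/ before /p/ (labial) → [p]
Rule 1: /t/ before /b/ (labial) → [p]
After rule 1: veppipbiɣ
Rule 2: no segment meets the rule's conditions; no change.

[veppipbiɣ]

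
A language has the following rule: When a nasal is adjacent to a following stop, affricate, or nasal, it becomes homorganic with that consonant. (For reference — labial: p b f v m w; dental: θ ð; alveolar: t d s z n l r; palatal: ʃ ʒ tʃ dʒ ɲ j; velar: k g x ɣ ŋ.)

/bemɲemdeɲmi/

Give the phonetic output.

/m/ before /ɲ/ (palatal) → [ɲ]
/m/ before /d/ (alveolar) → [n]
/ɲ/ before /m/ (labial) → [m]

[beɲɲendemmi]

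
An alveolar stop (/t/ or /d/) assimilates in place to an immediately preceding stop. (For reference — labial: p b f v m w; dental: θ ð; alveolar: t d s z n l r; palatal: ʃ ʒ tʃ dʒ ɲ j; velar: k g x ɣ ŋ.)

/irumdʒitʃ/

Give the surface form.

[irumdʒitʃ]

no segment meets the rule's conditions; no change.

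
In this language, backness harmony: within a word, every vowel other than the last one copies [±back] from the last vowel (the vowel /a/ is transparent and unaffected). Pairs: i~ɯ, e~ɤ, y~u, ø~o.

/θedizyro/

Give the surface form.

[θɤdɯzuro]

/e/ harmonizes with /o/ ([+back]) → [ɤ]
/i/ harmonizes with /o/ ([+back]) → [ɯ]
/y/ harmonizes with /o/ ([+back]) → [u]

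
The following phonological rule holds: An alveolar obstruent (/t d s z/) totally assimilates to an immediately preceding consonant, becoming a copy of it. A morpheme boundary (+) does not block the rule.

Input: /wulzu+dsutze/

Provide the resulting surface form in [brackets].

[wullu+ddutte]

/z/ after /l/ → [l] (total assimilation)
/s/ after /d/ → [d] (total assimilation)
/z/ after /t/ → [t] (total assimilation)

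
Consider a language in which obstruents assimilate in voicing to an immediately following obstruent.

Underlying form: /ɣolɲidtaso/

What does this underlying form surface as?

[ɣolɲittaso]

/d/ before /t/ (voiceless) → [t]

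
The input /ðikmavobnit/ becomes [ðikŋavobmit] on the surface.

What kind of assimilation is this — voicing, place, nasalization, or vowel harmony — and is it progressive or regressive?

place assimilation, progressive

/m/→[ŋ] /n/→[m].
Each target copies a feature from the preceding segment, so the direction is progressive.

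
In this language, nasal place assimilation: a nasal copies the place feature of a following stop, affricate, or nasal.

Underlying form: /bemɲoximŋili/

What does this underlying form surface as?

/m/ before /ɲ/ (palatal) → [ɲ]
/m/ before /ŋ/ (velar) → [ŋ]

[beɲɲoxiŋŋili]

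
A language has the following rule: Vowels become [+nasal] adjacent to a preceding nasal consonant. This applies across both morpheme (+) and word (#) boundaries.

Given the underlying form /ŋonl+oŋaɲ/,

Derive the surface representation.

[ŋõnl+oŋãɲ]

/o/ after nasal /ŋ/ → [õ]
/a/ after nasal /ŋ/ → [ã]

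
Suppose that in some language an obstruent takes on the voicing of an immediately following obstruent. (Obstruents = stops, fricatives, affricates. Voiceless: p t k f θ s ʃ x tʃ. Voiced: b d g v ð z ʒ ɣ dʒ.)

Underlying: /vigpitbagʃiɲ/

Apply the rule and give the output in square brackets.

/g/ before /p/ (voiceless) → [k]
/t/ before /b/ (voiced) → [d]
/g/ before /ʃ/ (voiceless) → [k]

[vikpidbakʃiɲ]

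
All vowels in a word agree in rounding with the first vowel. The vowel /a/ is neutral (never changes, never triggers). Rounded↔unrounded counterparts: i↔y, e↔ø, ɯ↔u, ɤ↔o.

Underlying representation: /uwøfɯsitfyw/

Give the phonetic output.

/ɯ/ harmonizes with /u/ ([+round]) → [u]
/i/ harmonizes with /u/ ([+round]) → [y]

[uwøfusytfyw]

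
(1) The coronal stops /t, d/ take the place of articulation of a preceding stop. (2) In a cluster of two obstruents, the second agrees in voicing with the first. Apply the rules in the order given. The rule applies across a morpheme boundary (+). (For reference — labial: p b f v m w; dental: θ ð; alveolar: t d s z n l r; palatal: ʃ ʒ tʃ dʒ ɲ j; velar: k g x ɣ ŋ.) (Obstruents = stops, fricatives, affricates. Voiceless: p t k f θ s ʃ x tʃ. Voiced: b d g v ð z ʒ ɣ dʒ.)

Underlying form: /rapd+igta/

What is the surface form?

[rapp+igga]

Rule 1: /d/ after /p/ (labial) → [b]
Rule 1: /t/ after /g/ (velar) → [k]
After rule 1: rapb+igka
Rule 2: /b/ after /p/ (voiceless) → [p]
Rule 2: /k/ after /g/ (voiced) → [g]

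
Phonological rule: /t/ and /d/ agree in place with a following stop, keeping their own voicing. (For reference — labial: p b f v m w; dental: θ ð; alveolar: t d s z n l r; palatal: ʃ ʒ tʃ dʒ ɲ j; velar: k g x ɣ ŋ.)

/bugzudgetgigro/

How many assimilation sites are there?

2

/d/ before /g/ (velar) → [g]
/t/ before /g/ (velar) → [k]
2 segments change.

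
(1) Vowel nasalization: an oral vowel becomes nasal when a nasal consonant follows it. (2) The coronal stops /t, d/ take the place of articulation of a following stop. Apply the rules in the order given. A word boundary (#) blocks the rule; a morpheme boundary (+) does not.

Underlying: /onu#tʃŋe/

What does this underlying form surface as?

[õnu#tʃŋe]

Rule 1: /o/ before nasal /n/ → [õ]
After rule 1: õnu#tʃŋe
Rule 2: no segment meets the rule's conditions; no change.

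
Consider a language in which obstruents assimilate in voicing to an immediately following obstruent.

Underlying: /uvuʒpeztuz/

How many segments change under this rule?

2

/ʒ/ before /p/ (voiceless) → [ʃ]
/z/ before /t/ (voiceless) → [s]
2 segments change.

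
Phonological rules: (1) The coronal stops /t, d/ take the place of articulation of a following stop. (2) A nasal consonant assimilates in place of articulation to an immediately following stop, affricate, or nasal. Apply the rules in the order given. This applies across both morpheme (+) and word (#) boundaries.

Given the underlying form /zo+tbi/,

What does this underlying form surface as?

[zo+pbi]

Rule 1: /t/ before /b/ (labial) → [p]
After rule 1: zo+pbi
Rule 2: no segment meets the rule's conditions; no change.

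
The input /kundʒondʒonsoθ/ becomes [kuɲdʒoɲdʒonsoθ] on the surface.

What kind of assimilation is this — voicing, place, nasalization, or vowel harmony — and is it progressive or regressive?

/n/→[ɲ] /n/→[ɲ].
Each target copies a feature from the following segment, so the direction is regressive.

place assimilation, regressive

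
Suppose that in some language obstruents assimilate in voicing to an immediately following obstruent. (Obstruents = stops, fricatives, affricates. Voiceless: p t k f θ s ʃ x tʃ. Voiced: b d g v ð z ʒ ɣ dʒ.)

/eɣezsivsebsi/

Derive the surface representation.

/z/ before /s/ (voiceless) → [s]
/v/ before /s/ (voiceless) → [f]
/b/ before /s/ (voiceless) → [p]

[eɣessifsepsi]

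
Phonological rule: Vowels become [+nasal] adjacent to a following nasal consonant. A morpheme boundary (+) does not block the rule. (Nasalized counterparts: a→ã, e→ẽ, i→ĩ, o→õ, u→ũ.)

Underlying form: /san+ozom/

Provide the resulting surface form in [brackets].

[sãn+ozõm]

/a/ before nasal /n/ → [ã]
/o/ before nasal /m/ → [õ]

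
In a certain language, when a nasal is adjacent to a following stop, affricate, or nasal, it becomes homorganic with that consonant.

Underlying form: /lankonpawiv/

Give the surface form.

/n/ before /k/ (velar) → [ŋ]
/n/ before /p/ (labial) → [m]

[laŋkompawiv]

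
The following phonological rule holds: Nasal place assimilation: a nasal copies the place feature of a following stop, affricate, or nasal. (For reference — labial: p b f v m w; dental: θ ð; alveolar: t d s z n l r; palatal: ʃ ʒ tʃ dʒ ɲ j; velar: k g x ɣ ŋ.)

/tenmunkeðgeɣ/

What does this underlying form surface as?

[temmuŋkeðgeɣ]

/n/ before /m/ (labial) → [m]
/n/ before /k/ (velar) → [ŋ]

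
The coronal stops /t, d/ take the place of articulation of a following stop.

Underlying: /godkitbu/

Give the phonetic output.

[gogkipbu]

/d/ before /k/ (velar) → [g]
/t/ before /b/ (labial) → [p]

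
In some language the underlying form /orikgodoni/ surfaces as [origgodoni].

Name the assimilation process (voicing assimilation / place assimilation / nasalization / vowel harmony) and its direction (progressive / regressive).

/k/→[g].
Each target copies a feature from the following segment, so the direction is regressive.

voicing assimilation, regressive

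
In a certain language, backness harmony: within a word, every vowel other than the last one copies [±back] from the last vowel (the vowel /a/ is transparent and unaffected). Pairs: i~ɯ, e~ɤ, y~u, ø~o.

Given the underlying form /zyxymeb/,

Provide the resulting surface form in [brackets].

[zyxymeb]

no segment meets the rule's conditions; no change.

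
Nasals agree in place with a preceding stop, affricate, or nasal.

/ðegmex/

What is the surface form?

[ðegŋex]

/m/ after /g/ (velar) → [ŋ]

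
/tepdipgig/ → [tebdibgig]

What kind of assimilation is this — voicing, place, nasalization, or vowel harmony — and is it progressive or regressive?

/p/→[b] /p/→[b].
Each target copies a feature from the following segment, so the direction is regressive.

voicing assimilation, regressive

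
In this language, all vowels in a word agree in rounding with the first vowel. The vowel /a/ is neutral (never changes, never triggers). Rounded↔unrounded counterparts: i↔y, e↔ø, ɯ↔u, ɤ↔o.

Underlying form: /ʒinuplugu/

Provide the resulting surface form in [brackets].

/u/ harmonizes with /i/ ([-round]) → [ɯ]
/u/ harmonizes with /i/ ([-round]) → [ɯ]
/u/ harmonizes with /i/ ([-round]) → [ɯ]

[ʒinɯplɯgɯ]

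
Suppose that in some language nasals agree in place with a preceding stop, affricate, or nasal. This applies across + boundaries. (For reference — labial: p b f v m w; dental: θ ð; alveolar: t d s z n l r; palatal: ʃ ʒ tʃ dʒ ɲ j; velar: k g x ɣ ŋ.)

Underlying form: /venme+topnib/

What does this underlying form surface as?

/m/ after /n/ (alveolar) → [n]
/n/ after /p/ (labial) → [m]

[venne+topmib]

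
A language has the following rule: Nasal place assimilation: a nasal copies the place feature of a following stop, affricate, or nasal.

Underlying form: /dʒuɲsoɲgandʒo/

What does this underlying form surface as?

[dʒuɲsoŋgaɲdʒo]

/ɲ/ before /g/ (velar) → [ŋ]
/n/ before /dʒ/ (palatal) → [ɲ]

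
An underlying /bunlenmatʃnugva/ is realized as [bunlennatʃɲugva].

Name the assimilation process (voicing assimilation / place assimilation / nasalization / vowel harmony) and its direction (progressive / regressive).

/m/→[n] /n/→[ɲ].
Each target copies a feature from the preceding segment, so the direction is progressive.

place assimilation, progressive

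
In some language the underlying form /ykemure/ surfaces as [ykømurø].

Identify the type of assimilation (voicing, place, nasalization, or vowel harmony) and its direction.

/e/→[ø] /e/→[ø].
Vowels agree with the first vowel, so the harmony is progressive.

vowel harmony, progressive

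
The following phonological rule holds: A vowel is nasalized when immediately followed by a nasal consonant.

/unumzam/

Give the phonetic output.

[ũnũmzãm]

/u/ before nasal /n/ → [ũ]
/u/ before nasal /m/ → [ũ]
/a/ before nasal /m/ → [ã]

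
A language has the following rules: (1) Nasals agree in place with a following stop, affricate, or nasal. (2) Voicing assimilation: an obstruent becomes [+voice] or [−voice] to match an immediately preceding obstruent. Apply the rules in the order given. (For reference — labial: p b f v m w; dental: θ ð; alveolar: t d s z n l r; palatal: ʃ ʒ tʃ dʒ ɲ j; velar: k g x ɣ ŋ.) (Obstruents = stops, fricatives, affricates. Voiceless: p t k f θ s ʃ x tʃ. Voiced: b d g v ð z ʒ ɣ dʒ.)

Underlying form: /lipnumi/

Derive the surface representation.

Rule 1: no segment meets the rule's conditions; no change.
After rule 1: lipnumi
Rule 2: no segment meets the rule's conditions; no change.

[lipnumi]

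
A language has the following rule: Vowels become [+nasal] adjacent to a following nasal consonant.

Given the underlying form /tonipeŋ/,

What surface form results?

[tõnipẽŋ]

/o/ before nasal /n/ → [õ]
/e/ before nasal /ŋ/ → [ẽ]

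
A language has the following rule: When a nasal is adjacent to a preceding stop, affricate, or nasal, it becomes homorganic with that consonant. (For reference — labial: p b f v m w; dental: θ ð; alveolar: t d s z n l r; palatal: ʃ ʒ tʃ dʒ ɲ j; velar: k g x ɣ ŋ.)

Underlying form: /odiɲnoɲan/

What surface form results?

/n/ after /ɲ/ (palatal) → [ɲ]

[odiɲɲoɲan]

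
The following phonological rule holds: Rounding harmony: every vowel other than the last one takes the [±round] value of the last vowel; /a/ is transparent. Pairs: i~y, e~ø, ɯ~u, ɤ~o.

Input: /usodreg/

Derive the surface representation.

/u/ harmonizes with /e/ ([-round]) → [ɯ]
/o/ harmonizes with /e/ ([-round]) → [ɤ]

[ɯsɤdreg]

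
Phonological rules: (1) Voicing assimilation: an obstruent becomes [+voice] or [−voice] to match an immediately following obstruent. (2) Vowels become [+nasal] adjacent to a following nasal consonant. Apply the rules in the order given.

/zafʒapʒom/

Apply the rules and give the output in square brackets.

[zavʒabʒõm]

Rule 1: /f/ before /ʒ/ (voiced) → [v]
Rule 1: /p/ before /ʒ/ (voiced) → [b]
After rule 1: zavʒabʒom
Rule 2: /o/ before nasal /m/ → [õ]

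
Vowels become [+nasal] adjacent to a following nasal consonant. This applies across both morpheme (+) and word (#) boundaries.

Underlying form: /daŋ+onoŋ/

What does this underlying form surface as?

/a/ before nasal /ŋ/ → [ã]
/o/ before nasal /n/ → [õ]
/o/ before nasal /ŋ/ → [õ]

[dãŋ+õnõŋ]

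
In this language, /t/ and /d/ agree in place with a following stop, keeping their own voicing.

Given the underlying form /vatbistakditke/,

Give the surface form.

[vapbistakdikke]

/t/ before /b/ (labial) → [p]
/t/ before /k/ (velar) → [k]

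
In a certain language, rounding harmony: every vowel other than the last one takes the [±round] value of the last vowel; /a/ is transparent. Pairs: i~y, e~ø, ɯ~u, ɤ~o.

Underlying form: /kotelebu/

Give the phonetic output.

[kotøløbu]

/e/ harmonizes with /u/ ([+round]) → [ø]
/e/ harmonizes with /u/ ([+round]) → [ø]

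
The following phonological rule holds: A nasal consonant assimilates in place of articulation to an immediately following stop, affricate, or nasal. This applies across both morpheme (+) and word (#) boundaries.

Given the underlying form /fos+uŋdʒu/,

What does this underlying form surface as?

/ŋ/ before /dʒ/ (palatal) → [ɲ]

[fos+uɲdʒu]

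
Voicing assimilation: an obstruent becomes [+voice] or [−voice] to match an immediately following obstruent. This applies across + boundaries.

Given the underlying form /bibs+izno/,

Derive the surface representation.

/b/ before /s/ (voiceless) → [p]

[bips+izno]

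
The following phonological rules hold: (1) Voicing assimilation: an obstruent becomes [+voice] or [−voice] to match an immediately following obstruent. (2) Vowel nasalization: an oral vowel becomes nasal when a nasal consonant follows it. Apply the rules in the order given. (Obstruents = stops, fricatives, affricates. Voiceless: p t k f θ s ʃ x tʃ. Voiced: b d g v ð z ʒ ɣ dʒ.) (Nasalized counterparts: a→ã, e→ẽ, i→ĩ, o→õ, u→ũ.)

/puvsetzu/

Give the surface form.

Rule 1: /v/ before /s/ (voiceless) → [f]
Rule 1: /t/ before /z/ (voiced) → [d]
After rule 1: pufsedzu
Rule 2: no segment meets the rule's conditions; no change.

[pufsedzu]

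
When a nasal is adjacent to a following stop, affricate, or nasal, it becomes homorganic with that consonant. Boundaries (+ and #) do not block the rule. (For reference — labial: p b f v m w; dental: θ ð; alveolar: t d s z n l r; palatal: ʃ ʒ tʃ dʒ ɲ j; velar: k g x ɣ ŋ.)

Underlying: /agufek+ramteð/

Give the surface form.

/m/ before /t/ (alveolar) → [n]

[agufek+ranteð]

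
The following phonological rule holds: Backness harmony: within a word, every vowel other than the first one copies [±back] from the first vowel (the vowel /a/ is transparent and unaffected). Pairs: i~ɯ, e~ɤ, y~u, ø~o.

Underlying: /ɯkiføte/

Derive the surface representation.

/i/ harmonizes with /ɯ/ ([+back]) → [ɯ]
/ø/ harmonizes with /ɯ/ ([+back]) → [o]
/e/ harmonizes with /ɯ/ ([+back]) → [ɤ]

[ɯkɯfotɤ]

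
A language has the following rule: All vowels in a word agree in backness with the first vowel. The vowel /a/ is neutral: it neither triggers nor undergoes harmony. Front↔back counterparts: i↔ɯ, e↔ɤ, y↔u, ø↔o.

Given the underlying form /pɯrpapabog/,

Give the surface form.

no segment meets the rule's conditions; no change.

[pɯrpapabog]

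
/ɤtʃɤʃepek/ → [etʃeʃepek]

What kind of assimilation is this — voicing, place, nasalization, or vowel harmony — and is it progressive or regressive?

/ɤ/→[e] /ɤ/→[e].
Vowels agree with the last vowel, so the harmony is regressive.

vowel harmony, regressive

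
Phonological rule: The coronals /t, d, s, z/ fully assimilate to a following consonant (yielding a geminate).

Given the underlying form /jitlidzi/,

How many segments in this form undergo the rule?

2

/t/ before /l/ → [l] (total assimilation)
/d/ before /z/ → [z] (total assimilation)
2 segments change.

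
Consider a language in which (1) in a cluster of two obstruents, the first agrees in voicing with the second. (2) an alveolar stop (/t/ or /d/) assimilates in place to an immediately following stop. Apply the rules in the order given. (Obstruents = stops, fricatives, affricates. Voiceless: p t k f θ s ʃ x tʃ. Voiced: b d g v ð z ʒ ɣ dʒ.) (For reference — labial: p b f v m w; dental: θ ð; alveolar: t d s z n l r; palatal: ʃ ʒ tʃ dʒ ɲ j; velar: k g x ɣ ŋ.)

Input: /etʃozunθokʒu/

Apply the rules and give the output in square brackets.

Rule 1: /k/ before /ʒ/ (voiced) → [g]
After rule 1: etʃozunθogʒu
Rule 2: no segment meets the rule's conditions; no change.

[etʃozunθogʒu]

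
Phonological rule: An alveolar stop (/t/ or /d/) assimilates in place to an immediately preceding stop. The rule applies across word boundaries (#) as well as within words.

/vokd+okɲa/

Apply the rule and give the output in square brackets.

/d/ after /k/ (velar) → [g]

[vokg+okɲa]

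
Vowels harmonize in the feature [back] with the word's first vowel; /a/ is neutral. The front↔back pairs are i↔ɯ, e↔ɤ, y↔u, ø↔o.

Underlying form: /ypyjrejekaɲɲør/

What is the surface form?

no segment meets the rule's conditions; no change.

[ypyjrejekaɲɲør]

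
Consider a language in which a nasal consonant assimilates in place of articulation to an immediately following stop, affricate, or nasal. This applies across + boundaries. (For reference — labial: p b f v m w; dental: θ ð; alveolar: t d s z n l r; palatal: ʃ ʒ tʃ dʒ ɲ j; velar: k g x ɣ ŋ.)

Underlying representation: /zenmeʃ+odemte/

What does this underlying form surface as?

/n/ before /m/ (labial) → [m]
/m/ before /t/ (alveolar) → [n]

[zemmeʃ+odente]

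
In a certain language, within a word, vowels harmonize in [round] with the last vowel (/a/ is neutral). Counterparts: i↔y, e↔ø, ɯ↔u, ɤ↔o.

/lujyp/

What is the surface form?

no segment meets the rule's conditions; no change.

[lujyp]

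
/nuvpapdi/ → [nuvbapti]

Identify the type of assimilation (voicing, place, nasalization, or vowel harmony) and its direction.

voicing assimilation, progressive

/p/→[b] /d/→[t].
Each target copies a feature from the preceding segment, so the direction is progressive.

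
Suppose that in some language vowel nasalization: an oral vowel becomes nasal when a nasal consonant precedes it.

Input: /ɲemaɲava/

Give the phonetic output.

/e/ after nasal /ɲ/ → [ẽ]
/a/ after nasal /m/ → [ã]
/a/ after nasal /ɲ/ → [ã]

[ɲẽmãɲãva]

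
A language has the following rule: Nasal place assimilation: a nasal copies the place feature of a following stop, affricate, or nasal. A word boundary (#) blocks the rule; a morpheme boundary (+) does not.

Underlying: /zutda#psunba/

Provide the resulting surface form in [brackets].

[zutda#psumba]

/n/ before /b/ (labial) → [m]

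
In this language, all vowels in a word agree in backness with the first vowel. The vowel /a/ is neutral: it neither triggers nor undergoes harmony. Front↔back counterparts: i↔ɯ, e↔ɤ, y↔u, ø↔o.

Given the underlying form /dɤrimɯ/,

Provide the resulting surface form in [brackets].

[dɤrɯmɯ]

/i/ harmonizes with /ɤ/ ([+back]) → [ɯ]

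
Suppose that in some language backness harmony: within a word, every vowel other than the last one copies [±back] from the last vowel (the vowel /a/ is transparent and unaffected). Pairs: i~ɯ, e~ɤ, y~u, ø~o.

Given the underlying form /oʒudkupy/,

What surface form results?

/o/ harmonizes with /y/ ([-back]) → [ø]
/u/ harmonizes with /y/ ([-back]) → [y]
/u/ harmonizes with /y/ ([-back]) → [y]

[øʒydkypy]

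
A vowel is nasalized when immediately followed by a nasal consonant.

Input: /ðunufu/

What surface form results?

[ðũnufu]

/u/ before nasal /n/ → [ũ]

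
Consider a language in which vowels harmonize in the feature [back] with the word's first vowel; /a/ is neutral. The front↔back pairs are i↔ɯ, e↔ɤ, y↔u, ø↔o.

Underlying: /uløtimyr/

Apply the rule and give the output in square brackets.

/ø/ harmonizes with /u/ ([+back]) → [o]
/i/ harmonizes with /u/ ([+back]) → [ɯ]
/y/ harmonizes with /u/ ([+back]) → [u]

[ulotɯmur]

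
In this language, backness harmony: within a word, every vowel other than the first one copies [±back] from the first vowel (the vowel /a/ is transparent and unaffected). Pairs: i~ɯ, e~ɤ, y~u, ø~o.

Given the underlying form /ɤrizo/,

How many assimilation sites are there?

1

/i/ harmonizes with /ɤ/ ([+back]) → [ɯ]
1 segment changes.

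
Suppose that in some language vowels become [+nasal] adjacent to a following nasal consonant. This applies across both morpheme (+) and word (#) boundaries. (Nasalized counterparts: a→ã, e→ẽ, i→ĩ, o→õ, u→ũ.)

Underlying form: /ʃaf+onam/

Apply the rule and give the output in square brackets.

/o/ before nasal /n/ → [õ]
/a/ before nasal /m/ → [ã]

[ʃaf+õnãm]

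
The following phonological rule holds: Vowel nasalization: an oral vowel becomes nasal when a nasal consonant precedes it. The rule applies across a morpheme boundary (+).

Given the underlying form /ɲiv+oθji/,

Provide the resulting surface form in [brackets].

/i/ after nasal /ɲ/ → [ĩ]

[ɲĩv+oθji]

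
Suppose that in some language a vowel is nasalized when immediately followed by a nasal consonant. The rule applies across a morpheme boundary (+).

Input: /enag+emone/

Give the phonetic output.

[ẽnag+ẽmõne]

/e/ before nasal /n/ → [ẽ]
/e/ before nasal /m/ → [ẽ]
/o/ before nasal /n/ → [õ]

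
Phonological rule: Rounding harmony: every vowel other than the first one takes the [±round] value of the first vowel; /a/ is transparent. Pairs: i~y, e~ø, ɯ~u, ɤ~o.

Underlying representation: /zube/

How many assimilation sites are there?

/e/ harmonizes with /u/ ([+round]) → [ø]
1 segment changes.

1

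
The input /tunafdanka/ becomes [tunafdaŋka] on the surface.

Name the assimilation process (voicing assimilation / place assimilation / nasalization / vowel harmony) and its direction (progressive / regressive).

place assimilation, regressive

/n/→[ŋ].
Each target copies a feature from the following segment, so the direction is regressive.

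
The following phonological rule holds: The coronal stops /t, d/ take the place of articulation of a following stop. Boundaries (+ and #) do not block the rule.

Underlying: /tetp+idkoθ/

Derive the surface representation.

/t/ before /p/ (labial) → [p]
/d/ before /k/ (velar) → [g]

[tepp+igkoθ]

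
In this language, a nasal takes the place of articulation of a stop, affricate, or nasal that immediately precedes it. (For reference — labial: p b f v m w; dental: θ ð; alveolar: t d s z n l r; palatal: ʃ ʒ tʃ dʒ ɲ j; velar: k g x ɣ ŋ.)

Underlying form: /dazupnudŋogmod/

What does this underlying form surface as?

/n/ after /p/ (labial) → [m]
/ŋ/ after /d/ (alveolar) → [n]
/m/ after /g/ (velar) → [ŋ]

[dazupmudnogŋod]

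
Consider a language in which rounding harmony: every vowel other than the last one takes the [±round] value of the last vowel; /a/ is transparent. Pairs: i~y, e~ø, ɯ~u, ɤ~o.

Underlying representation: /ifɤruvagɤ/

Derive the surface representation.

/u/ harmonizes with /ɤ/ ([-round]) → [ɯ]

[ifɤrɯvagɤ]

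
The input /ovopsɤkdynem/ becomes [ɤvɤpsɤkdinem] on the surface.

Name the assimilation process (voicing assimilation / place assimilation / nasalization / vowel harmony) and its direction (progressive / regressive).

/o/→[ɤ] /o/→[ɤ] /y/→[i].
Vowels agree with the last vowel, so the harmony is regressive.

vowel harmony, regressive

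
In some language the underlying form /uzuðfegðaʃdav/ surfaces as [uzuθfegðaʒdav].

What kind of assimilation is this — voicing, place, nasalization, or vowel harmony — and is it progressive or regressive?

/ð/→[θ] /ʃ/→[ʒ].
Each target copies a feature from the following segment, so the direction is regressive.

voicing assimilation, regressive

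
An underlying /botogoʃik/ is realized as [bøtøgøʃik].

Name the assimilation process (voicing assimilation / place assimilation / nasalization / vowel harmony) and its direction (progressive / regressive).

vowel harmony, regressive

/o/→[ø] /o/→[ø] /o/→[ø].
Vowels agree with the last vowel, so the harmony is regressive.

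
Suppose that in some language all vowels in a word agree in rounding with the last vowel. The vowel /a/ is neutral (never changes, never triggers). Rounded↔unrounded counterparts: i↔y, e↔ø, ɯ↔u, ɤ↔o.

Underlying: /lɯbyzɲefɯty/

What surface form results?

/ɯ/ harmonizes with /y/ ([+round]) → [u]
/e/ harmonizes with /y/ ([+round]) → [ø]
/ɯ/ harmonizes with /y/ ([+round]) → [u]

[lubyzɲøfuty]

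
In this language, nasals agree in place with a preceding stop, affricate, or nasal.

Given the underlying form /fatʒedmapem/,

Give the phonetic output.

[fatʒednapem]

/m/ after /d/ (alveolar) → [n]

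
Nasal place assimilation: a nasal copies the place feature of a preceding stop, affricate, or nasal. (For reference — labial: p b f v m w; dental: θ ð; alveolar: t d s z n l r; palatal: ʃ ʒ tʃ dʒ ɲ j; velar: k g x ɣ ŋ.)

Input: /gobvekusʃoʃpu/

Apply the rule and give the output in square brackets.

[gobvekusʃoʃpu]

no segment meets the rule's conditions; no change.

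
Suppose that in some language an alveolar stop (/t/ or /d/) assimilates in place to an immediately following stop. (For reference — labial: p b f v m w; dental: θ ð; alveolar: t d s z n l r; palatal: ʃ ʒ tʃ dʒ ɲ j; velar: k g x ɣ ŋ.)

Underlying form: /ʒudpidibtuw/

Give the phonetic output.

[ʒubpidibtuw]

/d/ before /p/ (labial) → [b]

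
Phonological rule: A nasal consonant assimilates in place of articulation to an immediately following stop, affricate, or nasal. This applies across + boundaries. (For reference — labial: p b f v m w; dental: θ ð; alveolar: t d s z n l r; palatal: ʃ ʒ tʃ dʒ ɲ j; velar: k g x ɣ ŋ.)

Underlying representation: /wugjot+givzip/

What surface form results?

[wugjot+givzip]

no segment meets the rule's conditions; no change.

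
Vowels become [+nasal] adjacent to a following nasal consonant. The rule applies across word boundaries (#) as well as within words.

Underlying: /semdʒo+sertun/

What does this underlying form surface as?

[sẽmdʒo+sertũn]

/e/ before nasal /m/ → [ẽ]
/u/ before nasal /n/ → [ũ]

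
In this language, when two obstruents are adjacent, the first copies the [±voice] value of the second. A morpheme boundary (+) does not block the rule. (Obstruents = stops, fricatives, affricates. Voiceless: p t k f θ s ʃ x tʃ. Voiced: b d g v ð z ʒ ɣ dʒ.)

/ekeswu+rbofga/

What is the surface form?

/f/ before /g/ (voiced) → [v]

[ekeswu+rbovga]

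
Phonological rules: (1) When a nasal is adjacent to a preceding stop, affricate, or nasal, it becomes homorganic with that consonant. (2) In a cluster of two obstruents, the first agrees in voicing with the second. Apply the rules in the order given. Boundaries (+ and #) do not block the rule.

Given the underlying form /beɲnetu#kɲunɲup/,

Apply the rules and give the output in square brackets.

Rule 1: /n/ after /ɲ/ (palatal) → [ɲ]
Rule 1: /ɲ/ after /k/ (velar) → [ŋ]
Rule 1: /ɲ/ after /n/ (alveolar) → [n]
After rule 1: beɲɲetu#kŋunnup
Rule 2: no segment meets the rule's conditions; no change.

[beɲɲetu#kŋunnup]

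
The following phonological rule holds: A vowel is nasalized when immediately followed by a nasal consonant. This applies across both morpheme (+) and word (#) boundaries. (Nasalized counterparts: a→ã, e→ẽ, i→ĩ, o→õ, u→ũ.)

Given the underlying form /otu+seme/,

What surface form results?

/e/ before nasal /m/ → [ẽ]

[otu+sẽme]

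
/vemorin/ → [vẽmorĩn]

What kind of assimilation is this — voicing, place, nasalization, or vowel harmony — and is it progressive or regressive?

nasalization, regressive

/e/→[ẽ] /i/→[ĩ].
Each target copies a feature from the following segment, so the direction is regressive.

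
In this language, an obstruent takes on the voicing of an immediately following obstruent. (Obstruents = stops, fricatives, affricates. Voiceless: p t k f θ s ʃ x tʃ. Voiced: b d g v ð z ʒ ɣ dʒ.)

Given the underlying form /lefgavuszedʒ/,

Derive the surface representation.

[levgavuzzedʒ]

/f/ before /g/ (voiced) → [v]
/s/ before /z/ (voiced) → [z]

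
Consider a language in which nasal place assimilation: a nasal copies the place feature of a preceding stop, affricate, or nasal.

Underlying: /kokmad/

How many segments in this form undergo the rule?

/m/ after /k/ (velar) → [ŋ]
1 segment changes.

1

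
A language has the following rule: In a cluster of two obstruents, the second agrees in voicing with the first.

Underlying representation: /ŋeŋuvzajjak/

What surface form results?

[ŋeŋuvzajjak]

no segment meets the rule's conditions; no change.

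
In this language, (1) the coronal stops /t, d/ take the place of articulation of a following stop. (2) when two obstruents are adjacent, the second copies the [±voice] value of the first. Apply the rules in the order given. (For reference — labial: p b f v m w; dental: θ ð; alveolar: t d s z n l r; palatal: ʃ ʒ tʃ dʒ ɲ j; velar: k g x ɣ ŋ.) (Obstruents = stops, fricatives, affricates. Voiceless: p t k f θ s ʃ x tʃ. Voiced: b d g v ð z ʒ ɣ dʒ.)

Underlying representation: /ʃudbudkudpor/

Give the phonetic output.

Rule 1: /d/ before /b/ (labial) → [b]
Rule 1: /d/ before /k/ (velar) → [g]
Rule 1: /d/ before /p/ (labial) → [b]
After rule 1: ʃubbugkubpor
Rule 2: /k/ after /g/ (voiced) → [g]
Rule 2: /p/ after /b/ (voiced) → [b]

[ʃubbuggubbor]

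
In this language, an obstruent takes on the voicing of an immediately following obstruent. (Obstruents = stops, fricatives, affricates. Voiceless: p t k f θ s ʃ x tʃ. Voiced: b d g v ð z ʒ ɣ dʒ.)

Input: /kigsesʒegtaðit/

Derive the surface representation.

[kiksezʒektaðit]

/g/ before /s/ (voiceless) → [k]
/s/ before /ʒ/ (voiced) → [z]
/g/ before /t/ (voiceless) → [k]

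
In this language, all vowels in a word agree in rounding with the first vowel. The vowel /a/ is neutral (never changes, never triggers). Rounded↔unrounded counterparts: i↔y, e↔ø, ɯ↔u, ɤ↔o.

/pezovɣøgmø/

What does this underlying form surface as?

[pezɤvɣegme]

/o/ harmonizes with /e/ ([-round]) → [ɤ]
/ø/ harmonizes with /e/ ([-round]) → [e]
/ø/ harmonizes with /e/ ([-round]) → [e]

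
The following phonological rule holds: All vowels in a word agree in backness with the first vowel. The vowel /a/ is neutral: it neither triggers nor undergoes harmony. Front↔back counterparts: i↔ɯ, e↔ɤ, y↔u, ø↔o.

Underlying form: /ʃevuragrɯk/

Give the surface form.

/u/ harmonizes with /e/ ([-back]) → [y]
/ɯ/ harmonizes with /e/ ([-back]) → [i]

[ʃevyragrik]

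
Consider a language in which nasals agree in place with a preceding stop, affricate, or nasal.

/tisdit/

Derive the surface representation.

[tisdit]

no segment meets the rule's conditions; no change.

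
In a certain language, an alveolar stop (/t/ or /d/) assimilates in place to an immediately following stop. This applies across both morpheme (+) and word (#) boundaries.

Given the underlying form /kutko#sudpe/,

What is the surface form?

[kukko#subpe]

/t/ before /k/ (velar) → [k]
/d/ before /p/ (labial) → [b]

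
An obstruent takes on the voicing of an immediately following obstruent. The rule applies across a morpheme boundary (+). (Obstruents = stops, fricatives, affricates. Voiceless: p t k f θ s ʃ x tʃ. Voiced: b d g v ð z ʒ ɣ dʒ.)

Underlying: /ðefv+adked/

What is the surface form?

/f/ before /v/ (voiced) → [v]
/d/ before /k/ (voiceless) → [t]

[ðevv+atked]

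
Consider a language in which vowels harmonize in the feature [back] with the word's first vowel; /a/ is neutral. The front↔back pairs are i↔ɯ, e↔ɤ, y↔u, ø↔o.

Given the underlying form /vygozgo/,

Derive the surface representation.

[vygøzgø]

/o/ harmonizes with /y/ ([-back]) → [ø]
/o/ harmonizes with /y/ ([-back]) → [ø]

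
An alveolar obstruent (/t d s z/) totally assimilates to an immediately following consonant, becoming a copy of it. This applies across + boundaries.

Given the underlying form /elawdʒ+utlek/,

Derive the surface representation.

[elawdʒ+ullek]

/t/ before /l/ → [l] (total assimilation)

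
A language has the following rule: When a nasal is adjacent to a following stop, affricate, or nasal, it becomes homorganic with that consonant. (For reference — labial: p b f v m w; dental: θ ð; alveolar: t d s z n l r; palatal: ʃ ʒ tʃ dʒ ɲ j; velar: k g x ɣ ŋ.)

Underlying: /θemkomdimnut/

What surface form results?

/m/ before /k/ (velar) → [ŋ]
/m/ before /d/ (alveolar) → [n]
/m/ before /n/ (alveolar) → [n]

[θeŋkondinnut]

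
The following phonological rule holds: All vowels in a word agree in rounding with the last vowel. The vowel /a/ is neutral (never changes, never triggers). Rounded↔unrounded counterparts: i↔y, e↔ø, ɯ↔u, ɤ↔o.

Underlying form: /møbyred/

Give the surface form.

/ø/ harmonizes with /e/ ([-round]) → [e]
/y/ harmonizes with /e/ ([-round]) → [i]

[mebired]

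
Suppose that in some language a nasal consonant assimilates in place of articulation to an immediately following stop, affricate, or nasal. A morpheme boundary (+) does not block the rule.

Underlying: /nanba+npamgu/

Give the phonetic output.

/n/ before /b/ (labial) → [m]
/n/ before /p/ (labial) → [m]
/m/ before /g/ (velar) → [ŋ]

[namba+mpaŋgu]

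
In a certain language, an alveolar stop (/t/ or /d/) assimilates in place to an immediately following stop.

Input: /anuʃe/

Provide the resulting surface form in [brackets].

[anuʃe]

no segment meets the rule's conditions; no change.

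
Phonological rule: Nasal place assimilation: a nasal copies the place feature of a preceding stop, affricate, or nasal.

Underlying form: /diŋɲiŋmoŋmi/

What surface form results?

/ɲ/ after /ŋ/ (velar) → [ŋ]
/m/ after /ŋ/ (velar) → [ŋ]
/m/ after /ŋ/ (velar) → [ŋ]

[diŋŋiŋŋoŋŋi]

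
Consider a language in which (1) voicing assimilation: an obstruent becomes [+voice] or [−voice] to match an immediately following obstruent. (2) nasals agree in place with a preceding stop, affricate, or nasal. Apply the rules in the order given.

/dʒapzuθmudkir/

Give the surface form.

[dʒabzuθmutkir]

Rule 1: /p/ before /z/ (voiced) → [b]
Rule 1: /d/ before /k/ (voiceless) → [t]
After rule 1: dʒabzuθmutkir
Rule 2: no segment meets the rule's conditions; no change.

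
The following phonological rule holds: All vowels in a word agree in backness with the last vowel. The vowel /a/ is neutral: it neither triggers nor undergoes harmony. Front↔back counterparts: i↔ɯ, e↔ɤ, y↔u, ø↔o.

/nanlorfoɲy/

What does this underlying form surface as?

[nanlørføɲy]

/o/ harmonizes with /y/ ([-back]) → [ø]
/o/ harmonizes with /y/ ([-back]) → [ø]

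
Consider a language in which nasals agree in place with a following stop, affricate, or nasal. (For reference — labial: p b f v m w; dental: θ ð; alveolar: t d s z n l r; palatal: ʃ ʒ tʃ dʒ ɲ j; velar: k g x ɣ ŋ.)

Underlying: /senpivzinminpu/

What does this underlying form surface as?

/n/ before /p/ (labial) → [m]
/n/ before /m/ (labial) → [m]
/n/ before /p/ (labial) → [m]

[sempivzimmimpu]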